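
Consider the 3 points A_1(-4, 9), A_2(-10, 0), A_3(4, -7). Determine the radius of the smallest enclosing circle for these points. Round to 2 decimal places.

Side lengths²: A_1A_2² = 117, A_1A_3² = 320, A_2A_3² = 245.
Since A_1A_3² = 320 < 245 + 117 = 362, the triangle is acute, so the smallest enclosing circle is the circumcircle.
Circumcentre = (-1, 0.5), r² = 81.25.
r = √(81.25) ≈ 9.01.

9.01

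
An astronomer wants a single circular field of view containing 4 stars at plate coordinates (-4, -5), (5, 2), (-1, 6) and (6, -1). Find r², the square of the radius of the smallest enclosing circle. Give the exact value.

1885/49

The minimum enclosing circle is determined by three boundary points: (-4, -5), (-1, 6), (6, -1).
Their circumcentre is (-1/7, -1/7) with r² = 1885/49.
The farthest remaining point (5, 2) is at distance² 1521/49 ≤ 1885/49.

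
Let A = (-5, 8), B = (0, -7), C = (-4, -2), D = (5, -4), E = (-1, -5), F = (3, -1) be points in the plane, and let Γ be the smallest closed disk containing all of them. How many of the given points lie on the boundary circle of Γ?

The minimum enclosing circle is determined by three boundary points: A, B, D.
Their circumcentre is (-4/3, 8/9) with r² = 5185/81.
The farthest remaining point E is at distance² 2818/81 ≤ 5185/81.
The points at distance exactly r from the centre are A, B, D — 3 points.

3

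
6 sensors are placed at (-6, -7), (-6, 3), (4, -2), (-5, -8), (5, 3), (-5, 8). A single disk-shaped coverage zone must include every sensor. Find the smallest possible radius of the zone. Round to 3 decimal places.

8.310

The minimum enclosing circle of a finite set is fixed by two of the points (as a diameter) or three (as a circumcircle).
The minimum enclosing circle is determined by three boundary points: (-5, -8), (5, 3), (-5, 8).
Their circumcentre is (-2.75, 0) with r² = 69.0625.
The farthest remaining point (-6, -7) is at distance² 59.5625 ≤ 69.0625.
r = √(69.0625) ≈ 8.310.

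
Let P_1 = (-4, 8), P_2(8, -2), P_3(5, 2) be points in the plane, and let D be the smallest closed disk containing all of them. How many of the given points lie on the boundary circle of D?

2

Side lengths²: P_1P_2² = 244, P_1P_3² = 117, P_2P_3² = 25.
Since P_1P_2² = 244 ≥ 117 + 25 = 142, the angle opposite P_1P_2 is not acute, so the smallest enclosing circle has P_1P_2 as diameter.
Centre = midpoint of P_1P_2 = (2, 3), r² = 244/4 = 61.
The points at distance exactly r from the centre are P_1, P_2 — 2 points.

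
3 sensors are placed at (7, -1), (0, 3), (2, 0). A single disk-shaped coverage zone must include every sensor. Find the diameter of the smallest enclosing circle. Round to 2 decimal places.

8.06

Call the three points A, B, C in the order given.
Side lengths²: AB² = 65, AC² = 26, BC² = 13.
Since AB² = 65 ≥ 26 + 13 = 39, the angle opposite AB is not acute, so the smallest enclosing circle has AB as diameter.
Centre = midpoint of AB = (3.5, 1), r² = 65/4 = 16.25.
Diameter = 2r = 2√(16.25) ≈ 8.06.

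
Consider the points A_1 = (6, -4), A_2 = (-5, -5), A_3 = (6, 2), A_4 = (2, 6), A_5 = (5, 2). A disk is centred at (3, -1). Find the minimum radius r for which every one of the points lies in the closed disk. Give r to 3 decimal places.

The required radius is the distance from (3, -1) to the farthest point.
Squared distances: 18, 80, 18, 50, 13.
Maximum is 80, attained at A_2.
r = √80 ≈ 8.944.

8.944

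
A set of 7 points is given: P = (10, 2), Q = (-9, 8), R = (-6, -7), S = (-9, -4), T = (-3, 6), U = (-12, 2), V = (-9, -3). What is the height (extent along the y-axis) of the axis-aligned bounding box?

15

max y = 8, min y = -7, so height = 15.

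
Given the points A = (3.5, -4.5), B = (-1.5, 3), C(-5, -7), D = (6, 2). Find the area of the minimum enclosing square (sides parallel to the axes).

121

The bounding box has width 11 and height 10.
An axis-aligned square enclosing the set must have side ≥ max(width, height).
So the minimum side is max(11, 10) = 11.
Area = 11² = 121.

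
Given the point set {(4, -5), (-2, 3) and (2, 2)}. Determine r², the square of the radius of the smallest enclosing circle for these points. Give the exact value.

Call the three points A, B, C in the order given.
Side lengths²: AB² = 100, AC² = 53, BC² = 17.
Since AB² = 100 ≥ 53 + 17 = 70, the angle opposite AB is not acute, so the smallest enclosing circle has AB as diameter.
Centre = midpoint of AB = (1, -1), r² = 100/4 = 25.

25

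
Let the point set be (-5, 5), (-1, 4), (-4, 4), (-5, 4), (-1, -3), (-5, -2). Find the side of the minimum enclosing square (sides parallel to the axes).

The bounding box has width 4 and height 8.
An axis-aligned square enclosing the set must have side ≥ max(width, height).
So the minimum side is max(4, 8) = 8.

8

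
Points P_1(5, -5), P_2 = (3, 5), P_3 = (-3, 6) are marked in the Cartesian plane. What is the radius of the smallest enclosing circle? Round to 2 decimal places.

6.80

Side lengths²: P_1P_2² = 104, P_1P_3² = 185, P_2P_3² = 37.
Since P_1P_3² = 185 ≥ 104 + 37 = 141, the angle opposite P_1P_3 is not acute, so the smallest enclosing circle has P_1P_3 as diameter.
Centre = midpoint of P_1P_3 = (1, 0.5), r² = 185/4 = 46.25.
r = √(46.25) ≈ 6.80.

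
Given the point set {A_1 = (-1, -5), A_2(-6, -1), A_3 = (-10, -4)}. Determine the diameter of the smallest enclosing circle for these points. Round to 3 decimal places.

9.055

Side lengths²: A_1A_2² = 41, A_1A_3² = 82, A_2A_3² = 25.
Since A_1A_3² = 82 ≥ 41 + 25 = 66, the angle opposite A_1A_3 is not acute, so the smallest enclosing circle has A_1A_3 as diameter.
Centre = midpoint of A_1A_3 = (-5.5, -4.5), r² = 82/4 = 20.5.
Diameter = 2r = 2√(20.5) ≈ 9.055.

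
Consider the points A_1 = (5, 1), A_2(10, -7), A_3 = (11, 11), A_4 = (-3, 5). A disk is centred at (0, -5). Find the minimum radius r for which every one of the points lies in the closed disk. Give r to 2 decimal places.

19.42

The required radius is the distance from (0, -5) to the farthest point.
Squared distances: 61, 104, 377, 109.
Maximum is 377, attained at A_3.
r = √377 ≈ 19.42.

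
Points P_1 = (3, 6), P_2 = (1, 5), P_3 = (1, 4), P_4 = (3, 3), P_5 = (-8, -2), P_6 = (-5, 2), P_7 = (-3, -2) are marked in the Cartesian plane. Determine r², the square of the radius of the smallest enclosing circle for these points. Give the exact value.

By Welzl's lemma the MEC is supported by two points (diametrically opposite) or three points (on a circumcircle).
The farthest pair is P_1–P_5 with squared distance 185. The circle on this segment as diameter has centre (-2.5, 2) and r² = 185/4 = 46.25.
Check P_2: distance² to centre = 21.25 ≤ 46.25, so it lies inside.
All remaining points lie in this disk, and no smaller disk contains both endpoints, so this is the minimum enclosing circle.

46.25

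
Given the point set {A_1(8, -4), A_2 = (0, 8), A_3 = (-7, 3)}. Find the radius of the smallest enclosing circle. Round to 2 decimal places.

8.28

Side lengths²: A_1A_2² = 208, A_1A_3² = 274, A_2A_3² = 74.
Since A_1A_3² = 274 < 208 + 74 = 282, the triangle is acute, so the smallest enclosing circle is the circumcircle.
Circumcentre = (19/31, -8/31), r² = 65897/961.
r = √(65897/961) ≈ 8.28.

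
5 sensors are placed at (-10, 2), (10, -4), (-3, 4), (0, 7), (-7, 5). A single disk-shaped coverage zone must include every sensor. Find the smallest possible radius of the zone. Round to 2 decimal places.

By Welzl's lemma the MEC is supported by two points (diametrically opposite) or three points (on a circumcircle).
The farthest pair is (-10, 2)–(10, -4) with squared distance 436. The circle on this segment as diameter has centre (0, -1) and r² = 436/4 = 109.
Check (-3, 4): distance² to centre = 34 ≤ 109, so it lies inside.
All remaining points lie in this disk, and no smaller disk contains both endpoints, so this is the minimum enclosing circle.
r = √109 ≈ 10.44.

10.44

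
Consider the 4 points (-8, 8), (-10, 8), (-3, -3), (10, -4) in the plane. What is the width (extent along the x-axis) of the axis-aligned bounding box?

20

max x = 10, min x = -10, so width = 20.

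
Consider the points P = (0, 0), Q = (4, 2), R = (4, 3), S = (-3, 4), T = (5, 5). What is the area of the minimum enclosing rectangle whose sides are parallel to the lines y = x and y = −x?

In coordinates u = x + y, v = x − y the rectangle is axis-aligned; the map (x,y)→(u,v) scales areas by 2.
u-values: 0, 6, 7, 1, 10; range = 10 − 0 = 10.
v-values: 0, 2, 1, -7, 0; range = 2 − (-7) = 9.
Area = (10 × 9) / 2 = 45.

45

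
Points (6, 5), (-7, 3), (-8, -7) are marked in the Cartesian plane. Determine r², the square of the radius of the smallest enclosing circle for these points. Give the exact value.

Call the three points A, B, C in the order given.
Side lengths²: AB² = 173, AC² = 340, BC² = 101.
Since AC² = 340 ≥ 173 + 101 = 274, the angle opposite AC is not acute, so the smallest enclosing circle has AC as diameter.
Centre = midpoint of AC = (-1, -1), r² = 340/4 = 85.

85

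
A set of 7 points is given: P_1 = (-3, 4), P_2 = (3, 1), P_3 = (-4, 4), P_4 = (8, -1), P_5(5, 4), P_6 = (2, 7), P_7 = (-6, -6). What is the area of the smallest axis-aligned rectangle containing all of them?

182

x ranges over [-6, 8], width 14.
y ranges over [-6, 7], height 13.
Area = 14 × 13 = 182.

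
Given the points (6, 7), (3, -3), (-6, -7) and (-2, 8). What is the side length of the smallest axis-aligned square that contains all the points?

15

The bounding box has width 12 and height 15.
An axis-aligned square enclosing the set must have side ≥ max(width, height).
So the minimum side is max(12, 15) = 15.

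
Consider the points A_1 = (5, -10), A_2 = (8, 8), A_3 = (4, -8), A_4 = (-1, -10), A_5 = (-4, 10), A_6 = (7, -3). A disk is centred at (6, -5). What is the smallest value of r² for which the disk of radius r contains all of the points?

325

The required radius is the distance from (6, -5) to the farthest point.
Squared distances: 26, 173, 13, 74, 325, 5.
Maximum is 325, attained at A_5.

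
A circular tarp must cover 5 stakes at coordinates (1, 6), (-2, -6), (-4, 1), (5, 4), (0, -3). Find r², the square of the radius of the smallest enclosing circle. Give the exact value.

The minimum enclosing circle is determined by three boundary points: (1, 6), (-2, -6), (5, 4).
Their circumcentre is (7/18, -2/9) with r² = 12665/324.
The farthest remaining point (-4, 1) is at distance² 6725/324 ≤ 12665/324.

12665/324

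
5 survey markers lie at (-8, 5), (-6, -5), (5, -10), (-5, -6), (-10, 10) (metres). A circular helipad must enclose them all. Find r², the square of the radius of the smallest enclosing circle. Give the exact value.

A smallest enclosing disk is always determined by at most three of the input points on its boundary.
The farthest pair is (5, -10)–(-10, 10) with squared distance 625. The circle on this segment as diameter has centre (-2.5, 0) and r² = 625/4 = 156.25.
Check (-8, 5): distance² to centre = 55.25 ≤ 156.25, so it lies inside.
All remaining points lie in this disk, and no smaller disk contains both endpoints, so this is the minimum enclosing circle.

156.25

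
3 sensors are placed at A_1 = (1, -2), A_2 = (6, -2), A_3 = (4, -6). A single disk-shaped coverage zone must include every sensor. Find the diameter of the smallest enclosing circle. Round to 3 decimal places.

5.590

Side lengths²: A_1A_2² = 25, A_1A_3² = 25, A_2A_3² = 20.
Since A_1A_3² = 25 < 25 + 20 = 45, the triangle is acute, so the smallest enclosing circle is the circumcircle.
Circumcentre = (3.5, -3.25), r² = 7.8125.
Diameter = 2r = 2√(7.8125) ≈ 5.590.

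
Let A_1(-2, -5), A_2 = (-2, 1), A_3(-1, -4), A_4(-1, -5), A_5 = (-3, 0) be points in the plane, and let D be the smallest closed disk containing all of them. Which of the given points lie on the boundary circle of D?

A_1, A_2, A_4

The minimum enclosing circle of a finite set is fixed by two of the points (as a diameter) or three (as a circumcircle).
The farthest pair is A_2–A_4 with squared distance 37. The circle on this segment as diameter has centre (-1.5, -2) and r² = 37/4 = 9.25.
Check A_1: distance² to centre = 9.25 ≤ 9.25, so it lies inside.
All remaining points lie in this disk, and no smaller disk contains both endpoints, so this is the minimum enclosing circle.
The points at distance exactly r from the centre are A_1, A_2, A_4 — 3 points.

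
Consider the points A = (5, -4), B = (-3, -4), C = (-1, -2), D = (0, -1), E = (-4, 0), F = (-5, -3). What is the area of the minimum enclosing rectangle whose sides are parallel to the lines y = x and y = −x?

58.5

In coordinates u = x + y, v = x − y the rectangle is axis-aligned; the map (x,y)→(u,v) scales areas by 2.
u-values: 1, -7, -3, -1, -4, -8; range = 1 − (-8) = 9.
v-values: 9, 1, 1, 1, -4, -2; range = 9 − (-4) = 13.
Area = (9 × 13) / 2 = 58.5.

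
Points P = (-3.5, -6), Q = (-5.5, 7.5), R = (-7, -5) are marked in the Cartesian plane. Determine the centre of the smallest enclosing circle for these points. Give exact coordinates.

Side lengths²: PQ² = 186.25, PR² = 13.25, QR² = 158.5.
Since PQ² = 186.25 ≥ 158.5 + 13.25 = 171.75, the angle opposite PQ is not acute, so the smallest enclosing circle has PQ as diameter.
Centre = midpoint of PQ = (-4.5, 0.75), r² = 186.25/4 = 46.5625.
Centre = (-4.5, 0.75).

(-4.5, 0.75)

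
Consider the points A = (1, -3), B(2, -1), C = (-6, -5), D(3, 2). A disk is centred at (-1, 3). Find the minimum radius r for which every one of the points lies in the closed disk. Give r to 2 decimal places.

9.43

The required radius is the distance from (-1, 3) to the farthest point.
Squared distances: 40, 25, 89, 17.
Maximum is 89, attained at C.
r = √89 ≈ 9.43.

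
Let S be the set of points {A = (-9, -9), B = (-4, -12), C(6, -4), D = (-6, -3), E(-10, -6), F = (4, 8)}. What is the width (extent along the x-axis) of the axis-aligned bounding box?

16

max x = 6, min x = -10, so width = 16.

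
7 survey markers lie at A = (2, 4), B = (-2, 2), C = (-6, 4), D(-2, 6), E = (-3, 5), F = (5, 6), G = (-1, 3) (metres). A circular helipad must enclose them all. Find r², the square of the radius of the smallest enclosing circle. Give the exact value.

31.25

The farthest pair is C–F with squared distance 125. The circle on this segment as diameter has centre (-0.5, 5) and r² = 125/4 = 31.25.
Check A: distance² to centre = 7.25 ≤ 31.25, so it lies inside.
All remaining points lie in this disk, and no smaller disk contains both endpoints, so this is the minimum enclosing circle.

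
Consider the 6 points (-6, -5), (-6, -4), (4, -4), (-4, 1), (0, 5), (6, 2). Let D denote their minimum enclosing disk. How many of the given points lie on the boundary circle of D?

The farthest pair is (-6, -5)–(6, 2) with squared distance 193. The circle on this segment as diameter has centre (0, -1.5) and r² = 193/4 = 48.25.
Check (-6, -4): distance² to centre = 42.25 ≤ 48.25, so it lies inside.
All remaining points lie in this disk, and no smaller disk contains both endpoints, so this is the minimum enclosing circle.
The points at distance exactly r from the centre are (-6, -5), (6, 2) — 2 points.

2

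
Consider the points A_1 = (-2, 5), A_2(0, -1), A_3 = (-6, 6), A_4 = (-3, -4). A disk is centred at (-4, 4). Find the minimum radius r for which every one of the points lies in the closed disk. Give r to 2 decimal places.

8.06

The required radius is the distance from (-4, 4) to the farthest point.
Squared distances: 5, 41, 8, 65.
Maximum is 65, attained at A_4.
r = √65 ≈ 8.06.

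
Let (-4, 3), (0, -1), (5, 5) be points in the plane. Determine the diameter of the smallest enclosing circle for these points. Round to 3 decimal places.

Call the three points A, B, C in the order given.
Side lengths²: AB² = 32, AC² = 85, BC² = 61.
Since AC² = 85 < 61 + 32 = 93, the triangle is acute, so the smallest enclosing circle is the circumcircle.
Circumcentre = (13/22, 79/22), r² = 5185/242.
Diameter = 2r = 2√(5185/242) ≈ 9.258.

9.258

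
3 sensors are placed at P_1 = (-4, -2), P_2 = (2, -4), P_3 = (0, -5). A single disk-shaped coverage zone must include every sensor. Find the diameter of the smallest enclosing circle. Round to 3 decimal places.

6.325

Side lengths²: P_1P_2² = 40, P_1P_3² = 25, P_2P_3² = 5.
Since P_1P_2² = 40 ≥ 25 + 5 = 30, the angle opposite P_1P_2 is not acute, so the smallest enclosing circle has P_1P_2 as diameter.
Centre = midpoint of P_1P_2 = (-1, -3), r² = 40/4 = 10.
Diameter = 2r = 2√10 ≈ 6.325.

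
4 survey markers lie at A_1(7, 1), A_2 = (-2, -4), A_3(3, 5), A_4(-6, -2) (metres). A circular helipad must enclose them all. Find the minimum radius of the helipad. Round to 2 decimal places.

6.67

The farthest pair is A_1–A_4 with squared distance 178. The circle on this segment as diameter has centre (0.5, -0.5) and r² = 178/4 = 44.5.
Check A_2: distance² to centre = 18.5 ≤ 44.5, so it lies inside.
All remaining points lie in this disk, and no smaller disk contains both endpoints, so this is the minimum enclosing circle.
r = √(44.5) ≈ 6.67.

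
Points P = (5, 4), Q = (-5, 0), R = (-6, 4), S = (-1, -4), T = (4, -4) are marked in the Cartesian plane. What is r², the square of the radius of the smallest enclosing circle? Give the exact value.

A smallest enclosing disk is always determined by at most three of the input points on its boundary.
The minimum enclosing circle is determined by three boundary points: P, R, T.
Their circumcentre is (-0.5, 0.625) with r² = 41.640625.
The farthest remaining point S is at distance² 21.640625 ≤ 41.640625.

41.640625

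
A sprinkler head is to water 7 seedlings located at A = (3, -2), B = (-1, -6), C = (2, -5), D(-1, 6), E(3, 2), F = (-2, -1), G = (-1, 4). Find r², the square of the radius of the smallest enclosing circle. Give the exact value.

36

A smallest enclosing disk is always determined by at most three of the input points on its boundary.
The farthest pair is B–D with squared distance 144. The circle on this segment as diameter has centre (-1, 0) and r² = 144/4 = 36.
Check A: distance² to centre = 20 ≤ 36, so it lies inside.
All remaining points lie in this disk, and no smaller disk contains both endpoints, so this is the minimum enclosing circle.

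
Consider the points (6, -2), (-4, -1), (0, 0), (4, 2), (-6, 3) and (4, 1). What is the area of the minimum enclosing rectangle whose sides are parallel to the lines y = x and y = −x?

In coordinates u = x + y, v = x − y the rectangle is axis-aligned; the map (x,y)→(u,v) scales areas by 2.
u-values: 4, -5, 0, 6, -3, 5; range = 6 − (-5) = 11.
v-values: 8, -3, 0, 2, -9, 3; range = 8 − (-9) = 17.
Area = (11 × 17) / 2 = 93.5.

93.5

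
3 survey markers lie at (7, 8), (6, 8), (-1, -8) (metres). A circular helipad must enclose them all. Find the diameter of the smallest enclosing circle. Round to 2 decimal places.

17.89

Call the three points A, B, C in the order given.
Side lengths²: AB² = 1, AC² = 320, BC² = 305.
Since AC² = 320 ≥ 305 + 1 = 306, the angle opposite AC is not acute, so the smallest enclosing circle has AC as diameter.
Centre = midpoint of AC = (3, 0), r² = 320/4 = 80.
Diameter = 2r = 2√80 ≈ 17.89.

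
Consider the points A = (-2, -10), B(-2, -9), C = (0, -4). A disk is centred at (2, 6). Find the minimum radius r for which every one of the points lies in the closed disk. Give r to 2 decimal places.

16.49

The required radius is the distance from (2, 6) to the farthest point.
Squared distances: 272, 241, 104.
Maximum is 272, attained at A.
r = √272 ≈ 16.49.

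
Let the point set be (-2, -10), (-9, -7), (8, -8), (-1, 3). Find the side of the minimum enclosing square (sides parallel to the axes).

17

The bounding box has width 17 and height 13.
An axis-aligned square enclosing the set must have side ≥ max(width, height).
So the minimum side is max(17, 13) = 17.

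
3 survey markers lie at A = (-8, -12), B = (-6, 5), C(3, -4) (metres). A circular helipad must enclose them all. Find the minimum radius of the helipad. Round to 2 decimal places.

Side lengths²: AB² = 293, AC² = 185, BC² = 162.
Since AB² = 293 < 185 + 162 = 347, the triangle is acute, so the smallest enclosing circle is the circumcircle.
Circumcentre = (-215/38, -139/38), r² = 54205/722.
r = √(54205/722) ≈ 8.66.

8.66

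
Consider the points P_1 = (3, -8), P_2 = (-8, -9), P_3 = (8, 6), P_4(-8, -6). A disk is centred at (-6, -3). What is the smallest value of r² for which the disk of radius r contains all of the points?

The required radius is the distance from (-6, -3) to the farthest point.
Squared distances: 106, 40, 277, 13.
Maximum is 277, attained at P_3.

277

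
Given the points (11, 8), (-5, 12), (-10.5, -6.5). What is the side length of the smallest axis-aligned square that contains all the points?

21.5

The bounding box has width 21.5 and height 18.5.
An axis-aligned square enclosing the set must have side ≥ max(width, height).
So the minimum side is max(21.5, 18.5) = 21.5.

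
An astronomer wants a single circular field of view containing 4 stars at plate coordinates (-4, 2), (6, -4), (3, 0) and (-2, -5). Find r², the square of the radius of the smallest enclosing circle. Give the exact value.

34

A smallest enclosing disk is always determined by at most three of the input points on its boundary.
The farthest pair is (-4, 2)–(6, -4) with squared distance 136. The circle on this segment as diameter has centre (1, -1) and r² = 136/4 = 34.
Check (3, 0): distance² to centre = 5 ≤ 34, so it lies inside.
All remaining points lie in this disk, and no smaller disk contains both endpoints, so this is the minimum enclosing circle.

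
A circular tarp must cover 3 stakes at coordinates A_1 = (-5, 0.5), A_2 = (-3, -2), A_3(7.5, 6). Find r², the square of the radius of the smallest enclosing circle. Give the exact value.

Side lengths²: A_1A_2² = 10.25, A_1A_3² = 186.5, A_2A_3² = 174.25.
Since A_1A_3² = 186.5 ≥ 174.25 + 10.25 = 184.5, the angle opposite A_1A_3 is not acute, so the smallest enclosing circle has A_1A_3 as diameter.
Centre = midpoint of A_1A_3 = (1.25, 3.25), r² = 186.5/4 = 46.625.

46.625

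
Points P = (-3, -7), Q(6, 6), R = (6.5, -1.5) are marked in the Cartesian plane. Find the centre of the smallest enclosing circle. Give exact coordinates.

Side lengths²: PQ² = 250, PR² = 120.5, QR² = 56.5.
Since PQ² = 250 ≥ 120.5 + 56.5 = 177, the angle opposite PQ is not acute, so the smallest enclosing circle has PQ as diameter.
Centre = midpoint of PQ = (1.5, -0.5), r² = 250/4 = 62.5.
Centre = (1.5, -0.5).

(1.5, -0.5)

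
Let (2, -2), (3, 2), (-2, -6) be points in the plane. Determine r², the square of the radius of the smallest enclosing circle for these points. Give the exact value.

22.25

Call the three points A, B, C in the order given.
Side lengths²: AB² = 17, AC² = 32, BC² = 89.
Since BC² = 89 ≥ 32 + 17 = 49, the angle opposite BC is not acute, so the smallest enclosing circle has BC as diameter.
Centre = midpoint of BC = (0.5, -2), r² = 89/4 = 22.25.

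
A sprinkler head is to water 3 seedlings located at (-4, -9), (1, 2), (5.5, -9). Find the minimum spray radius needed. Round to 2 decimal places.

6.53

Call the three points A, B, C in the order given.
Side lengths²: AB² = 146, AC² = 90.25, BC² = 141.25.
Since AB² = 146 < 141.25 + 90.25 = 231.5, the triangle is acute, so the smallest enclosing circle is the circumcircle.
Circumcentre = (0.75, -199/44), r² = 41245/968.
r = √(41245/968) ≈ 6.53.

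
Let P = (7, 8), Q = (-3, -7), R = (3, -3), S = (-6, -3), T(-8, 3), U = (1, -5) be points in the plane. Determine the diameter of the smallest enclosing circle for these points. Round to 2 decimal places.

18.21

The minimum enclosing circle is determined by three boundary points: P, Q, T.
Their circumcentre is (13/14, 17/14) with r² = 8125/98.
The farthest remaining point S is at distance² 6445/98 ≤ 8125/98.
Diameter = 2r = 2√(8125/98) ≈ 18.21.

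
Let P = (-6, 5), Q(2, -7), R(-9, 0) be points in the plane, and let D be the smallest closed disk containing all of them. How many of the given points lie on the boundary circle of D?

Side lengths²: PQ² = 208, PR² = 34, QR² = 170.
Since PQ² = 208 ≥ 170 + 34 = 204, the angle opposite PQ is not acute, so the smallest enclosing circle has PQ as diameter.
Centre = midpoint of PQ = (-2, -1), r² = 208/4 = 52.
The points at distance exactly r from the centre are P, Q — 2 points.

2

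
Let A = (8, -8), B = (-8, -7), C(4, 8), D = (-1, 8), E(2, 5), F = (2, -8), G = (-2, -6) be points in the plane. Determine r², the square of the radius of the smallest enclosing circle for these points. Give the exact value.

179129/1764

The minimum enclosing circle of a finite set is fixed by two of the points (as a diameter) or three (as a circumcircle).
The minimum enclosing circle is determined by three boundary points: A, B, C.
Their circumcentre is (8/21, -59/42) with r² = 179129/1764.
The farthest remaining point D is at distance² 159389/1764 ≤ 179129/1764.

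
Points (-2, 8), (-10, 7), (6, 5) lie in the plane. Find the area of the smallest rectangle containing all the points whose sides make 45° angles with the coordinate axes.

126

In coordinates u = x + y, v = x − y the rectangle is axis-aligned; the map (x,y)→(u,v) scales areas by 2.
u-values: 6, -3, 11; range = 11 − (-3) = 14.
v-values: -10, -17, 1; range = 1 − (-17) = 18.
Area = (14 × 18) / 2 = 126.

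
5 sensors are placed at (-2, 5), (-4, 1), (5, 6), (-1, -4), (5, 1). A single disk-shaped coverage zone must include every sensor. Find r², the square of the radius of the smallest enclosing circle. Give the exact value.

The minimum enclosing circle is determined by three boundary points: (-4, 1), (5, 6), (-1, -4).
Their circumcentre is (11/6, 1.1) with r² = 15317/450.
The farthest remaining point (-2, 5) is at distance² 13457/450 ≤ 15317/450.

15317/450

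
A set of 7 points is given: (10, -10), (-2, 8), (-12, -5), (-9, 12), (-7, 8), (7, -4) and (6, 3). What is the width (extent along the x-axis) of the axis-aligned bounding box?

max x = 10, min x = -12, so width = 22.

22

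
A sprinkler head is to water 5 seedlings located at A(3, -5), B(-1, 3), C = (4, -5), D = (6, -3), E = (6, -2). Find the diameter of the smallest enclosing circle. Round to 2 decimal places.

The minimum enclosing circle is determined by three boundary points: B, C, D.
Their circumcentre is (47/26, -21/26) with r² = 7565/338.
The farthest remaining point A is at distance² 6421/338 ≤ 7565/338.
Diameter = 2r = 2√(7565/338) ≈ 9.46.

9.46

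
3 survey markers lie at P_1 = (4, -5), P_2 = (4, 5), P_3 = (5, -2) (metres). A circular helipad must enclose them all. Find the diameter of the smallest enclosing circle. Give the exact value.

Side lengths²: P_1P_2² = 100, P_1P_3² = 10, P_2P_3² = 50.
Since P_1P_2² = 100 ≥ 50 + 10 = 60, the angle opposite P_1P_2 is not acute, so the smallest enclosing circle has P_1P_2 as diameter.
Centre = midpoint of P_1P_2 = (4, 0), r² = 100/4 = 25.
Diameter = 2r = 2√25 = 10.

10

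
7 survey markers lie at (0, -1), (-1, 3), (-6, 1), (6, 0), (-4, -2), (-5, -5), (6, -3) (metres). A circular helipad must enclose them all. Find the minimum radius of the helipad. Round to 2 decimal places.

The minimum enclosing circle of a finite set is fixed by two of the points (as a diameter) or three (as a circumcircle).
The minimum enclosing circle is determined by three boundary points: (-6, 1), (-5, -5), (6, -3).
Their circumcentre is (-1/34, -37/34) with r² = 23125/578.
The farthest remaining point (6, 0) is at distance² 21697/578 ≤ 23125/578.
r = √(23125/578) ≈ 6.33.

6.33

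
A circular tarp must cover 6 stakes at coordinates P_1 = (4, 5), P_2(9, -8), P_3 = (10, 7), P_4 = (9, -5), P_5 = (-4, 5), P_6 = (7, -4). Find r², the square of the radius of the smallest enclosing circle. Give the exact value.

88.28125

A smallest enclosing disk is always determined by at most three of the input points on its boundary.
The minimum enclosing circle is determined by three boundary points: P_2, P_3, P_5.
Their circumcentre is (3.875, -0.125) with r² = 88.28125.
The farthest remaining point P_4 is at distance² 50.03125 ≤ 88.28125.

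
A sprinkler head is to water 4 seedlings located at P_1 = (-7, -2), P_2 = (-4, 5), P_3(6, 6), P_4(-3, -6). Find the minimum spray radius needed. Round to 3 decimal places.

The minimum enclosing circle is determined by three boundary points: P_1, P_3, P_4.
Their circumcentre is (1/14, 15/14) with r² = 5825/98.
The farthest remaining point P_2 is at distance² 3137/98 ≤ 5825/98.
r = √(5825/98) ≈ 7.710.

7.710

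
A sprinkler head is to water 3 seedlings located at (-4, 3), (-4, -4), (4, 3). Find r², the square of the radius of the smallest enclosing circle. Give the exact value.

Call the three points A, B, C in the order given.
Side lengths²: AB² = 49, AC² = 64, BC² = 113.
Since BC² = 113 ≥ 64 + 49 = 113, the angle opposite BC is not acute, so the smallest enclosing circle has BC as diameter.
Centre = midpoint of BC = (0, -0.5), r² = 113/4 = 28.25.

28.25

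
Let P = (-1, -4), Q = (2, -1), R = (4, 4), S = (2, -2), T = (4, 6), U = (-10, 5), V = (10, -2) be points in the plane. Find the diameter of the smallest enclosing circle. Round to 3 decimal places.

The farthest pair is U–V with squared distance 449. The circle on this segment as diameter has centre (0, 1.5) and r² = 449/4 = 112.25.
Check P: distance² to centre = 31.25 ≤ 112.25, so it lies inside.
All remaining points lie in this disk, and no smaller disk contains both endpoints, so this is the minimum enclosing circle.
Diameter = 2r = 2√(112.25) ≈ 21.190.

21.190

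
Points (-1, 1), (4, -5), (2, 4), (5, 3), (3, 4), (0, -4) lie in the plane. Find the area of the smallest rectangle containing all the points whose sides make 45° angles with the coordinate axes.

In coordinates u = x + y, v = x − y the rectangle is axis-aligned; the map (x,y)→(u,v) scales areas by 2.
u-values: 0, -1, 6, 8, 7, -4; range = 8 − (-4) = 12.
v-values: -2, 9, -2, 2, -1, 4; range = 9 − (-2) = 11.
Area = (12 × 11) / 2 = 66.

66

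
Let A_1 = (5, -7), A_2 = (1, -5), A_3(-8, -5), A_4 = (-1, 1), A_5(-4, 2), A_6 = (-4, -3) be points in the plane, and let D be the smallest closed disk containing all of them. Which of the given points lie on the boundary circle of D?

A_1, A_3, A_5

The minimum enclosing circle is determined by three boundary points: A_1, A_3, A_5.
Their circumcentre is (-27/22, -93/22) with r² = 11245/242.
The farthest remaining point A_4 is at distance² 6625/242 ≤ 11245/242.
The points at distance exactly r from the centre are A_1, A_3, A_5 — 3 points.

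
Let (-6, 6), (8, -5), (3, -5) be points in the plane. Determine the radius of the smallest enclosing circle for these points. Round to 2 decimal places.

8.90

Call the three points A, B, C in the order given.
Side lengths²: AB² = 317, AC² = 202, BC² = 25.
Since AB² = 317 ≥ 202 + 25 = 227, the angle opposite AB is not acute, so the smallest enclosing circle has AB as diameter.
Centre = midpoint of AB = (1, 0.5), r² = 317/4 = 79.25.
r = √(79.25) ≈ 8.90.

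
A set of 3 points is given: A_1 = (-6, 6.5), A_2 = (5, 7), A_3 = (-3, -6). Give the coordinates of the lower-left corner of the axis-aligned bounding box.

x-range [-6, 5], y-range [-6, 7].
The lower-left corner is (-6, -6).

(-6, -6)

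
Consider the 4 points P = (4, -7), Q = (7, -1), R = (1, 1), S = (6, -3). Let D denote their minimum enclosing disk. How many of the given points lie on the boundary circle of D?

By Welzl's lemma the MEC is supported by two points (diametrically opposite) or three points (on a circumcircle).
The minimum enclosing circle is determined by three boundary points: P, Q, R.
Their circumcentre is (43/14, -39/14) with r² = 1825/98.
The farthest remaining point S is at distance² 845/98 ≤ 1825/98.
The points at distance exactly r from the centre are P, Q, R — 3 points.

3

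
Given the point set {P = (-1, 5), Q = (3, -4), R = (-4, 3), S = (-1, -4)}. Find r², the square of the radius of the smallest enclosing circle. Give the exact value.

A smallest enclosing disk is always determined by at most three of the input points on its boundary.
The minimum enclosing circle is determined by three boundary points: P, Q, R.
Their circumcentre is (0.1, 0.1) with r² = 25.22.
The farthest remaining point S is at distance² 18.02 ≤ 25.22.

25.22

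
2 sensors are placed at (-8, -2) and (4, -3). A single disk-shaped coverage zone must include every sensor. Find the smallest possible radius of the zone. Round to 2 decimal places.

The smallest circle enclosing two points has them as diameter endpoints.
Centre = midpoint = (-2, -2.5); r² = |(-8, -2)−(4, -3)|²/4 = 145/4 = 36.25.
r = √(36.25) ≈ 6.02.

6.02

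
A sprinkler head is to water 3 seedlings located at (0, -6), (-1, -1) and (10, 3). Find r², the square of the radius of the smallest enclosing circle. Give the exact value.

Call the three points A, B, C in the order given.
Side lengths²: AB² = 26, AC² = 181, BC² = 137.
Since AC² = 181 ≥ 137 + 26 = 163, the angle opposite AC is not acute, so the smallest enclosing circle has AC as diameter.
Centre = midpoint of AC = (5, -1.5), r² = 181/4 = 45.25.

45.25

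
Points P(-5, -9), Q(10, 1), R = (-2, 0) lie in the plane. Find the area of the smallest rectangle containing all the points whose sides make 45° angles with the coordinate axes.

137.5

In coordinates u = x + y, v = x − y the rectangle is axis-aligned; the map (x,y)→(u,v) scales areas by 2.
u-values: -14, 11, -2; range = 11 − (-14) = 25.
v-values: 4, 9, -2; range = 9 − (-2) = 11.
Area = (25 × 11) / 2 = 137.5.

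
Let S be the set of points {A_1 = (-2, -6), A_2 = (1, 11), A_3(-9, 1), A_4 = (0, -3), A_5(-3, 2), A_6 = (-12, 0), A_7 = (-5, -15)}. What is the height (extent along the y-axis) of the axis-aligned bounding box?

26

max y = 11, min y = -15, so height = 26.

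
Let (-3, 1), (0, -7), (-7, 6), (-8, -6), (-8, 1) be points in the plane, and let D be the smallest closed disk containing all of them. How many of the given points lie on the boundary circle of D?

The farthest pair is (0, -7)–(-7, 6) with squared distance 218. The circle on this segment as diameter has centre (-3.5, -0.5) and r² = 218/4 = 54.5.
Check (-3, 1): distance² to centre = 2.5 ≤ 54.5, so it lies inside.
All remaining points lie in this disk, and no smaller disk contains both endpoints, so this is the minimum enclosing circle.
The points at distance exactly r from the centre are (0, -7), (-7, 6) — 2 points.

2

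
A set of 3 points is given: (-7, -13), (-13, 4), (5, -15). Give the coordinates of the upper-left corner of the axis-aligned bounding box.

(-13, 4)

x-range [-13, 5], y-range [-15, 4].
The upper-left corner is (-13, 4).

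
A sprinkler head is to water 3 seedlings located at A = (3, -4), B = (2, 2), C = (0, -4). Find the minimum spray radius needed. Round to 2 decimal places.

Side lengths²: AB² = 37, AC² = 9, BC² = 40.
Since BC² = 40 < 37 + 9 = 46, the triangle is acute, so the smallest enclosing circle is the circumcircle.
Circumcentre = (1.5, -7/6), r² = 185/18.
r = √(185/18) ≈ 3.21.

3.21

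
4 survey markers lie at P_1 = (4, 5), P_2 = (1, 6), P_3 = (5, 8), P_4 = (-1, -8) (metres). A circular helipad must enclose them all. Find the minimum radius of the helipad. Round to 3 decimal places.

8.544

By Welzl's lemma the MEC is supported by two points (diametrically opposite) or three points (on a circumcircle).
The farthest pair is P_3–P_4 with squared distance 292. The circle on this segment as diameter has centre (2, 0) and r² = 292/4 = 73.
Check P_1: distance² to centre = 29 ≤ 73, so it lies inside.
All remaining points lie in this disk, and no smaller disk contains both endpoints, so this is the minimum enclosing circle.
r = √73 ≈ 8.544.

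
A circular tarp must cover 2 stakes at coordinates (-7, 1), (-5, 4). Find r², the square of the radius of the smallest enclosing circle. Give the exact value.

The smallest circle enclosing two points has them as diameter endpoints.
Centre = midpoint = (-6, 2.5); r² = |(-7, 1)−(-5, 4)|²/4 = 13/4 = 3.25.

3.25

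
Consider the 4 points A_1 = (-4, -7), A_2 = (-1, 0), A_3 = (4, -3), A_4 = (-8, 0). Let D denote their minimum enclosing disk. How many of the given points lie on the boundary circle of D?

2

The farthest pair is A_3–A_4 with squared distance 153. The circle on this segment as diameter has centre (-2, -1.5) and r² = 153/4 = 38.25.
Check A_1: distance² to centre = 34.25 ≤ 38.25, so it lies inside.
All remaining points lie in this disk, and no smaller disk contains both endpoints, so this is the minimum enclosing circle.
The points at distance exactly r from the centre are A_3, A_4 — 2 points.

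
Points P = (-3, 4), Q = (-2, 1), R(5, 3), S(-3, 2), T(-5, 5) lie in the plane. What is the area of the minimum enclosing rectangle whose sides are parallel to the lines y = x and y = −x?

In coordinates u = x + y, v = x − y the rectangle is axis-aligned; the map (x,y)→(u,v) scales areas by 2.
u-values: 1, -1, 8, -1, 0; range = 8 − (-1) = 9.
v-values: -7, -3, 2, -5, -10; range = 2 − (-10) = 12.
Area = (9 × 12) / 2 = 54.

54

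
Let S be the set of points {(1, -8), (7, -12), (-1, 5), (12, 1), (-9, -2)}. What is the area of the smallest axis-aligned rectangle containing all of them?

x ranges over [-9, 12], width 21.
y ranges over [-12, 5], height 17.
Area = 21 × 17 = 357.

357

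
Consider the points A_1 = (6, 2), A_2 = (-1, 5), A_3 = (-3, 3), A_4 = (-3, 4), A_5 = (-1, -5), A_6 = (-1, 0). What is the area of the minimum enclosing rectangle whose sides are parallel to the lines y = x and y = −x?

77

In coordinates u = x + y, v = x − y the rectangle is axis-aligned; the map (x,y)→(u,v) scales areas by 2.
u-values: 8, 4, 0, 1, -6, -1; range = 8 − (-6) = 14.
v-values: 4, -6, -6, -7, 4, -1; range = 4 − (-7) = 11.
Area = (14 × 11) / 2 = 77.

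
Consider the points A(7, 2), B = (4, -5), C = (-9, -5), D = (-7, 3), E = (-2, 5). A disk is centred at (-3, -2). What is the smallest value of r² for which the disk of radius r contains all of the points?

The required radius is the distance from (-3, -2) to the farthest point.
Squared distances: 116, 58, 45, 41, 50.
Maximum is 116, attained at A.

116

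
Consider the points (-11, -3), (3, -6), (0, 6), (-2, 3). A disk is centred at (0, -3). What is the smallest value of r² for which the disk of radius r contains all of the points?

The required radius is the distance from (0, -3) to the farthest point.
Squared distances: 121, 18, 81, 40.
Maximum is 121, attained at (-11, -3).

121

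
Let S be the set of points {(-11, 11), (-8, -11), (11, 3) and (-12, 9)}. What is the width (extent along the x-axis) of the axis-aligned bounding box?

max x = 11, min x = -12, so width = 23.

23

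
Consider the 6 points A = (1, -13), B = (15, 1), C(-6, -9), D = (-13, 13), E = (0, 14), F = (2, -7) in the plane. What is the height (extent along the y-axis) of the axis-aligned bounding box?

27

max y = 14, min y = -13, so height = 27.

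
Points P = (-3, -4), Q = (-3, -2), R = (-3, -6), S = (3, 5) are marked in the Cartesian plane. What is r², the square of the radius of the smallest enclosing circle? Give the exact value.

The farthest pair is R–S with squared distance 157. The circle on this segment as diameter has centre (0, -0.5) and r² = 157/4 = 39.25.
Check P: distance² to centre = 21.25 ≤ 39.25, so it lies inside.
All remaining points lie in this disk, and no smaller disk contains both endpoints, so this is the minimum enclosing circle.

39.25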